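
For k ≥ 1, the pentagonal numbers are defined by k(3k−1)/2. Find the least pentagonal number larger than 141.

145

Solve n(3n−1)/2 > 141 for integer n.
The largest n with value ≤ 141 is 9 (since 117 ≤ 141 < 145), so the first above is n = 10, value 145.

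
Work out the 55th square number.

3025

The 55th square number is n² with n = 55.
55² = 3025.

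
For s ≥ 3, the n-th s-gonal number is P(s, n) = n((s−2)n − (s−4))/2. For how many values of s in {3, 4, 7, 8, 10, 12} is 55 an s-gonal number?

2

s = 3: P(3, 10) = 55. ✓
s = 4: P(4, 7) = 49 and P(4, 8) = 64; 55 is not s-gonal.
s = 7: P(7, 5) = 55. ✓
s = 8: P(8, 4) = 40 and P(8, 5) = 65; 55 is not s-gonal.
s = 10: P(10, 4) = 52 and P(10, 5) = 85; 55 is not s-gonal.
s = 12: P(12, 3) = 33 and P(12, 4) = 64; 55 is not s-gonal.
Hits: s ∈ {3, 7} → 2.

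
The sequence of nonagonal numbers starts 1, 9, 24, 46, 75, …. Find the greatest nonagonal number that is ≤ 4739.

4699

Solve n(7n−5)/2 ≤ 4739 for integer n.
n = 37 gives 4699 ≤ 4739, while n = 38 gives 4959 > 4739; so the answer is 4699.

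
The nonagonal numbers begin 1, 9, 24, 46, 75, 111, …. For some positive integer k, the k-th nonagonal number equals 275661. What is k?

Set n(7n−5)/2 = 275661, giving 7n² − 5n − 551322 = 0.
So n = (5 + 3929) / 14 = 3934/14 = 281.

281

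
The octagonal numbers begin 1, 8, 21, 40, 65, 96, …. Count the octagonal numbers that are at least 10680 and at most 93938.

118

The n-th octagonal number is n(3n−2).
Smallest index with value ≥ 10680: n = 60 (giving 10680).
Largest index with value ≤ 93938: n = 177 (giving 93633).
Indices 60 through 177: 118 terms.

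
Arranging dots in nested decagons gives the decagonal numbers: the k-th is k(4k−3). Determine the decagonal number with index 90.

90·(4·90 − 3) = 90·357 = 32130.

32130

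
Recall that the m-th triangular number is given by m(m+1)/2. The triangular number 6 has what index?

3

Set n(n+1)/2 = 6, giving n² + n − 12 = 0.
The discriminant is 1 + 8·6 = 49, and √49 = 7.
So n = (-1 + 7) / 2 = 6/2 = 3.
Check: 3·4/2 = 6. ✓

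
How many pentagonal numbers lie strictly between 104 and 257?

The n-th pentagonal number is n(3n−1)/2.
Smallest index with value > 104: n = 9 (giving 117).
Largest index with value < 257: n = 13 (giving 247).
Indices 9 through 13: 5 terms.

5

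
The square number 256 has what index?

We need n² = 256, so n = √256 = 16.

16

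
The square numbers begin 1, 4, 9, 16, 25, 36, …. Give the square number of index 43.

1849

The 43rd square number is n² with n = 43.
43² = 1849.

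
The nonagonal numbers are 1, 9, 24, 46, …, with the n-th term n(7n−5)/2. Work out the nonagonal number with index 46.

7291

The 46th nonagonal number is n(7n−5)/2 with n = 46.
46·(7·46 − 5)/2 = 46·317/2 = 7291.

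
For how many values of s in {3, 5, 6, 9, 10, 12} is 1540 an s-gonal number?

s = 3: P(3, 55) = 1540. ✓
s = 5: P(5, 32) = 1520 and P(5, 33) = 1617; 1540 is not s-gonal.
s = 6: P(6, 28) = 1540. ✓
s = 9: P(9, 21) = 1491 and P(9, 22) = 1639; 1540 is not s-gonal.
s = 10: P(10, 20) = 1540. ✓
s = 12: P(12, 17) = 1377 and P(12, 18) = 1548; 1540 is not s-gonal.
Hits: s ∈ {3, 6, 10} → 3.

3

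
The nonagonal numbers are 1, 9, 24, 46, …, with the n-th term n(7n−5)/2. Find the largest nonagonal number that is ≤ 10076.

Solve n(7n−5)/2 ≤ 10076 for integer n.
n = 54 gives 10071 ≤ 10076, while n = 55 gives 10450 > 10076; so the answer is 10071.

10071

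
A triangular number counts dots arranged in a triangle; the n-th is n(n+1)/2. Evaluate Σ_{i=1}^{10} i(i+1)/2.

220

Σ i(i+1)/2 = (Σi² + Σi) / 2 over i = 1..10.
Σi = 55 and Σi² = 385.
(1·385 + 1·55) / 2 = 440/2 = 220.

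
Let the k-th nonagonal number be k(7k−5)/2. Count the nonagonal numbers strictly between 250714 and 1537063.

The n-th nonagonal number is n(7n−5)/2.
Smallest index with value > 250714: n = 269 (giving 252591).
Largest index with value < 1537063: n = 663 (giving 1536834).
Indices 269 through 663: 395 terms.

395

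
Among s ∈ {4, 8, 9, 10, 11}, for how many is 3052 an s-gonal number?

s = 4: P(4, 55) = 3025 and P(4, 56) = 3136; 3052 is not s-gonal.
s = 8: P(8, 32) = 3008 and P(8, 33) = 3201; 3052 is not s-gonal.
s = 9: P(9, 29) = 2871 and P(9, 30) = 3075; 3052 is not s-gonal.
s = 10: P(10, 28) = 3052. ✓
s = 11: P(11, 26) = 2951 and P(11, 27) = 3186; 3052 is not s-gonal.
Hits: s ∈ {10} → 1.

1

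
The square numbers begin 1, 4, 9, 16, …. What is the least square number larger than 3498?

Solve n² > 3498 for integer n.
The largest n with value ≤ 3498 is 59 (since 3481 ≤ 3498 < 3600), so the first above is n = 60, value 3600.

3600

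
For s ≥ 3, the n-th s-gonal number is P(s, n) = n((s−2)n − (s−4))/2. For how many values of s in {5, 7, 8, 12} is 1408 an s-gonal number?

s = 5: P(5, 30) = 1335 and P(5, 31) = 1426; 1408 is not s-gonal.
s = 7: P(7, 24) = 1404 and P(7, 25) = 1525; 1408 is not s-gonal.
s = 8: P(8, 22) = 1408. ✓
s = 12: P(12, 17) = 1377 and P(12, 18) = 1548; 1408 is not s-gonal.
Hits: s ∈ {8} → 1.

1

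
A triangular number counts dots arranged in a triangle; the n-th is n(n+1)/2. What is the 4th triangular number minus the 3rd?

4

Consecutive triangular numbers differ by n: T_{4} − T_{3} = 4.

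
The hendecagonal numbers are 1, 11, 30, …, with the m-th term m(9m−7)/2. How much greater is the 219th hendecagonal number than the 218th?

Consecutive hendecagonal numbers differ by 9n − 8: here 9·219 − 8 = 1963.

1963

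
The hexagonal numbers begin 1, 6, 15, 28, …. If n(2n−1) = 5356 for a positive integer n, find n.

52

Set n(2n−1) = 5356, giving 2n² − n − 5356 = 0.
The discriminant is 1 + 8·5356 = 42849, and √42849 = 207.
So n = (1 + 207) / 4 = 208/4 = 52.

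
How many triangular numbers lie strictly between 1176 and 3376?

The n-th triangular number is n(n+1)/2.
Smallest index with value > 1176: n = 49 (giving 1225).
Largest index with value < 3376: n = 81 (giving 3321).
Indices 49 through 81: 33 terms.

33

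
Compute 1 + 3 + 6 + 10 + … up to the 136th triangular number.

428536

Σ i(i+1)/2 = (Σi² + Σi) / 2 over i = 1..136.
Σi = 9316 and Σi² = 847756.
(1·847756 + 1·9316) / 2 = 857072/2 = 428536.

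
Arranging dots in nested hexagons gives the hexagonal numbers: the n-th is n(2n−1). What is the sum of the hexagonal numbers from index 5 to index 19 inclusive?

Σ i(2i−1) = 2Σi² − Σi over i = 5..19.
Σi = 190 − 10 = 180 and Σi² = 2470 − 30 = 2440.
2·2440 − 1·180 = 4700.

4700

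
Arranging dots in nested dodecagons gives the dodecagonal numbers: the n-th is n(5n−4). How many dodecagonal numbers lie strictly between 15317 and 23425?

13

The n-th dodecagonal number is n(5n−4).
Smallest index with value > 15317: n = 56 (giving 15456).
Largest index with value < 23425: n = 68 (giving 22848).
Indices 56 through 68: 13 terms.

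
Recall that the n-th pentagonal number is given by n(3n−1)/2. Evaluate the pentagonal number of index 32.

The 32nd pentagonal number is n(3n−1)/2 with n = 32.
32·(3·32 − 1)/2 = 32·95/2 = 1520.

1520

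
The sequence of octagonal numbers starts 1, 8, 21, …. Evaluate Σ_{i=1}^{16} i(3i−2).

4216

Σ i(3i−2) = 3Σi² − 2Σi over i = 1..16.
Σi = 136 and Σi² = 1496.
3·1496 − 2·136 = 4216.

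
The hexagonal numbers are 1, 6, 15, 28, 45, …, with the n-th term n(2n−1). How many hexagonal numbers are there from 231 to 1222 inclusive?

14

The n-th hexagonal number is n(2n−1).
Smallest index with value ≥ 231: n = 11 (giving 231).
Largest index with value ≤ 1222: n = 24 (giving 1128).
Indices 11 through 24: 14 terms.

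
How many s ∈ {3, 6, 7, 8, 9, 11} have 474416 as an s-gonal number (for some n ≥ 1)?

1

s = 3: P(3, 973) = 473851 and P(3, 974) = 474825; 474416 is not s-gonal.
s = 6: P(6, 487) = 473851 and P(6, 488) = 475800; 474416 is not s-gonal.
s = 7: P(7, 435) = 472410 and P(7, 436) = 474586; 474416 is not s-gonal.
s = 8: P(8, 398) = 474416. ✓
s = 9: P(9, 368) = 473064 and P(9, 369) = 475641; 474416 is not s-gonal.
s = 11: P(11, 325) = 474175 and P(11, 326) = 477101; 474416 is not s-gonal.
Hits: s ∈ {8} → 1.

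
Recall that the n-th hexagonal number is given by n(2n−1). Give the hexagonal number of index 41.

3321

The 41st hexagonal number is n(2n−1) with n = 41.
41·(2·41 − 1) = 41·81 = 3321.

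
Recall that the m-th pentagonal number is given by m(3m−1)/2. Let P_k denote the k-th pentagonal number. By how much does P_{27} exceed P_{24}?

228

27·(3·27 − 1)/2 = 1080 and 24·(3·24 − 1)/2 = 852.
Difference: 1080 − 852 = 228.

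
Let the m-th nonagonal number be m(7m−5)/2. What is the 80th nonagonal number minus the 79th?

Consecutive nonagonal numbers differ by 7n − 6: here 7·80 − 6 = 554.

554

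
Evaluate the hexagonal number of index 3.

The 3rd hexagonal number is n(2n−1) with n = 3.
3·(2·3 − 1) = 3·5 = 15.

15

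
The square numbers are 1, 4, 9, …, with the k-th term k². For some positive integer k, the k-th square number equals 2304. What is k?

48

We need n² = 2304, so n = √2304 = 48.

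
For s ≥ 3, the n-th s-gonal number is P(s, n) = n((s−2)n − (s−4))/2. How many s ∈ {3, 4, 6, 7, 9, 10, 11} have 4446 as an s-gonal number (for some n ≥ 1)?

s = 3: P(3, 93) = 4371 and P(3, 94) = 4465; 4446 is not s-gonal.
s = 4: P(4, 66) = 4356 and P(4, 67) = 4489; 4446 is not s-gonal.
s = 6: P(6, 47) = 4371 and P(6, 48) = 4560; 4446 is not s-gonal.
s = 7: P(7, 42) = 4347 and P(7, 43) = 4558; 4446 is not s-gonal.
s = 9: P(9, 36) = 4446. ✓
s = 10: P(10, 33) = 4257 and P(10, 34) = 4522; 4446 is not s-gonal.
s = 11: P(11, 31) = 4216 and P(11, 32) = 4496; 4446 is not s-gonal.
Hits: s ∈ {9} → 1.

1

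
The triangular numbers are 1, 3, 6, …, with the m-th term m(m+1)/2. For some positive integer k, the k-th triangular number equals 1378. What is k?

52

Set n(n+1)/2 = 1378, giving n² + n − 2756 = 0.
The discriminant is 1 + 8·1378 = 11025, and √11025 = 105.
So n = (-1 + 105) / 2 = 104/2 = 52.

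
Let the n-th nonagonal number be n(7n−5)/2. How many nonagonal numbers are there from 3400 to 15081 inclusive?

35

The n-th nonagonal number is n(7n−5)/2.
Smallest index with value ≥ 3400: n = 32 (giving 3504).
Largest index with value ≤ 15081: n = 66 (giving 15081).
Indices 32 through 66: 35 terms.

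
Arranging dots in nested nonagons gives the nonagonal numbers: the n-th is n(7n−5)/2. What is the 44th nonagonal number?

The 44th nonagonal number is n(7n−5)/2 with n = 44.
44·(7·44 − 5)/2 = 44·303/2 = 6666.

6666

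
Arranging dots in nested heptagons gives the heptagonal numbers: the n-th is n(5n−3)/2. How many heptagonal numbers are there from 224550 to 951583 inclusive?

The n-th heptagonal number is n(5n−3)/2.
Smallest index with value ≥ 224550: n = 300 (giving 224550).
Largest index with value ≤ 951583: n = 617 (giving 950797).
Indices 300 through 617: 318 terms.

318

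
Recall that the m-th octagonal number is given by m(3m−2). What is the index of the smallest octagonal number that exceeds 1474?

23

Solve n(3n−2) > 1474 for integer n.
The largest n with value ≤ 1474 is 22 (since 1408 ≤ 1474 < 1541), so the first above is n = 23, value 1541.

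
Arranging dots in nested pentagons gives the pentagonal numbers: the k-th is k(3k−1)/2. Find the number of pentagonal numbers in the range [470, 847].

6

The n-th pentagonal number is n(3n−1)/2.
Smallest index with value ≥ 470: n = 18 (giving 477).
Largest index with value ≤ 847: n = 23 (giving 782).
Indices 18 through 23: 6 terms.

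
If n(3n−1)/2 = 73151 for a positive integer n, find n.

221

Set n(3n−1)/2 = 73151, giving 3n² − n − 146302 = 0.
The discriminant is 1 + 24·73151 = 1755625, and √1755625 = 1325.
So n = (1 + 1325) / 6 = 1326/6 = 221.
Check: 221·(3·221 − 1)/2 = 73151. ✓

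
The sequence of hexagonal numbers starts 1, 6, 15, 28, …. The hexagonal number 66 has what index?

6

Set n(2n−1) = 66, giving 2n² − n − 66 = 0.
The discriminant is 1 + 8·66 = 529, and √529 = 23.
So n = (1 + 23) / 4 = 24/4 = 6.
Check: 6·(2·6 − 1) = 66. ✓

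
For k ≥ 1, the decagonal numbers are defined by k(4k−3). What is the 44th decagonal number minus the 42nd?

682

44·(4·44 − 3) = 7612 and 42·(4·42 − 3) = 6930.
Difference: 7612 − 6930 = 682.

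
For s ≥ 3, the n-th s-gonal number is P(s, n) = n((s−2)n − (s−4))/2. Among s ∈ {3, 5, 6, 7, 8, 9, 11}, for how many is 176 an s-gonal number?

s = 3: P(3, 18) = 171 and P(3, 19) = 190; 176 is not s-gonal.
s = 5: P(5, 11) = 176. ✓
s = 6: P(6, 9) = 153 and P(6, 10) = 190; 176 is not s-gonal.
s = 7: P(7, 8) = 148 and P(7, 9) = 189; 176 is not s-gonal.
s = 8: P(8, 8) = 176. ✓
s = 9: P(9, 7) = 154 and P(9, 8) = 204; 176 is not s-gonal.
s = 11: P(11, 6) = 141 and P(11, 7) = 196; 176 is not s-gonal.
Hits: s ∈ {5, 8} → 2.

2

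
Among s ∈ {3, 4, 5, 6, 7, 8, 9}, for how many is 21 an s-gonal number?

s = 3: P(3, 6) = 21. ✓
s = 4: P(4, 4) = 16 and P(4, 5) = 25; 21 is not s-gonal.
s = 5: P(5, 3) = 12 and P(5, 4) = 22; 21 is not s-gonal.
s = 6: P(6, 3) = 15 and P(6, 4) = 28; 21 is not s-gonal.
s = 7: P(7, 3) = 18 and P(7, 4) = 34; 21 is not s-gonal.
s = 8: P(8, 3) = 21. ✓
s = 9: P(9, 2) = 9 and P(9, 3) = 24; 21 is not s-gonal.
Hits: s ∈ {3, 8} → 2.

2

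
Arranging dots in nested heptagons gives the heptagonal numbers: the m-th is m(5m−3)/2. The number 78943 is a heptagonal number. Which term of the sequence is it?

Set n(5n−3)/2 = 78943, giving 5n² − 3n − 157886 = 0.
The discriminant is 9 + 40·78943 = 3157729, and √3157729 = 1777.
So n = (3 + 1777) / 10 = 1780/10 = 178.

178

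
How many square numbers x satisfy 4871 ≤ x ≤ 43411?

The n-th square number is n².
Smallest index with value ≥ 4871: n = 70 (giving 4900).
Largest index with value ≤ 43411: n = 208 (giving 43264).
Indices 70 through 208: 139 terms.

139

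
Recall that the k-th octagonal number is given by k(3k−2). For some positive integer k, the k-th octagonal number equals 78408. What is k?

Set n(3n−2) = 78408, giving 3n² − 2n − 78408 = 0.
The discriminant is 4 + 12·78408 = 940900, and √940900 = 970.
So n = (2 + 970) / 6 = 972/6 = 162.

162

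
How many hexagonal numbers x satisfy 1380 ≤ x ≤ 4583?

22

The n-th hexagonal number is n(2n−1).
Smallest index with value ≥ 1380: n = 27 (giving 1431).
Largest index with value ≤ 4583: n = 48 (giving 4560).
Indices 27 through 48: 22 terms.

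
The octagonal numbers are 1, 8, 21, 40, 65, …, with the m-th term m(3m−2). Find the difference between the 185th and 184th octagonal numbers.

1105

Consecutive octagonal numbers differ by 6n − 5: here 6·185 − 5 = 1105.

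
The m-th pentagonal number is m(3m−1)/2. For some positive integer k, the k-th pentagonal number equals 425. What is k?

Set n(3n−1)/2 = 425, giving 3n² − n − 850 = 0.
The discriminant is 1 + 24·425 = 10201, and √10201 = 101.
So n = (1 + 101) / 6 = 102/6 = 17.

17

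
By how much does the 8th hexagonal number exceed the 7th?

Consecutive hexagonal numbers differ by 4n − 3: here 4·8 − 3 = 29.

29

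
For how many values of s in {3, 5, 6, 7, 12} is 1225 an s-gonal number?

s = 3: P(3, 49) = 1225. ✓
s = 5: P(5, 28) = 1162 and P(5, 29) = 1247; 1225 is not s-gonal.
s = 6: P(6, 25) = 1225. ✓
s = 7: P(7, 22) = 1177 and P(7, 23) = 1288; 1225 is not s-gonal.
s = 12: P(12, 16) = 1216 and P(12, 17) = 1377; 1225 is not s-gonal.
Hits: s ∈ {3, 6} → 2.

2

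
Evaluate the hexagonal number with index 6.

66

The 6th hexagonal number is n(2n−1) with n = 6.
6·(2·6 − 1) = 6·11 = 66.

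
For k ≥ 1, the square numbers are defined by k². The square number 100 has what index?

10

We need n² = 100, so n = √100 = 10.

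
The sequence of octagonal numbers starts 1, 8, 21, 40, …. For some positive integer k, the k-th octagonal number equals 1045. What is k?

19

Set n(3n−2) = 1045, giving 3n² − 2n − 1045 = 0.
So n = (2 + 112) / 6 = 114/6 = 19.
Check: 19·(3·19 − 2) = 1045. ✓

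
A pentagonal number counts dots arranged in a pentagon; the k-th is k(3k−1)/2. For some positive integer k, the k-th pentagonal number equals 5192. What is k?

Set n(3n−1)/2 = 5192, giving 3n² − n − 10384 = 0.
The discriminant is 1 + 24·5192 = 124609, and √124609 = 353.
So n = (1 + 353) / 6 = 354/6 = 59.

59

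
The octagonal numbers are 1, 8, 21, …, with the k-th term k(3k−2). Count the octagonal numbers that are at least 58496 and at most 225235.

The n-th octagonal number is n(3n−2).
Smallest index with value ≥ 58496: n = 140 (giving 58520).
Largest index with value ≤ 225235: n = 274 (giving 224680).
Indices 140 through 274: 135 terms.

135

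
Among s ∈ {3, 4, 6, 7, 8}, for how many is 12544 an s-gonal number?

1

s = 3: P(3, 157) = 12403 and P(3, 158) = 12561; 12544 is not s-gonal.
s = 4: P(4, 112) = 12544. ✓
s = 6: P(6, 79) = 12403 and P(6, 80) = 12720; 12544 is not s-gonal.
s = 7: P(7, 71) = 12496 and P(7, 72) = 12852; 12544 is not s-gonal.
s = 8: P(8, 64) = 12160 and P(8, 65) = 12545; 12544 is not s-gonal.
Hits: s ∈ {4} → 1.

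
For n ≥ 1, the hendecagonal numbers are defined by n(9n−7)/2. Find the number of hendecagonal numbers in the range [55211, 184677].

The n-th hendecagonal number is n(9n−7)/2.
Smallest index with value ≥ 55211: n = 112 (giving 56056).
Largest index with value ≤ 184677: n = 202 (giving 182911).
Indices 112 through 202: 91 terms.

91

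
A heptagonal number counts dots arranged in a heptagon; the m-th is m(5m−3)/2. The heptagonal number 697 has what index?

17

Set n(5n−3)/2 = 697, giving 5n² − 3n − 1394 = 0.
The discriminant is 9 + 40·697 = 27889, and √27889 = 167.
So n = (3 + 167) / 10 = 170/10 = 17.
Check: 17·(5·17 − 3)/2 = 697. ✓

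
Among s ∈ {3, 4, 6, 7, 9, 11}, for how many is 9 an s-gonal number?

s = 3: P(3, 3) = 6 and P(3, 4) = 10; 9 is not s-gonal.
s = 4: P(4, 3) = 9. ✓
s = 6: P(6, 2) = 6 and P(6, 3) = 15; 9 is not s-gonal.
s = 7: P(7, 2) = 7 and P(7, 3) = 18; 9 is not s-gonal.
s = 9: P(9, 2) = 9. ✓
s = 11: P(11, 1) = 1 and P(11, 2) = 11; 9 is not s-gonal.
Hits: s ∈ {4, 9} → 2.

2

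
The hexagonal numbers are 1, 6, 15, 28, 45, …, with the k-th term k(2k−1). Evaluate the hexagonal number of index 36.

36·(2·36 − 1) = 36·71 = 2556.

2556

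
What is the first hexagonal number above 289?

Solve n(2n−1) > 289 for integer n.
The largest n with value ≤ 289 is 12 (since 276 ≤ 289 < 325), so the first above is n = 13, value 325.

325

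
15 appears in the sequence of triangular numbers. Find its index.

Set n(n+1)/2 = 15, giving n² + n − 30 = 0.
The discriminant is 1 + 8·15 = 121, and √121 = 11.
So n = (-1 + 11) / 2 = 10/2 = 5.

5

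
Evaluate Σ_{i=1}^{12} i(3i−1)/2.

Σ i(3i−1)/2 = (3Σi² − Σi) / 2 over i = 1..12.
Σi = 78 and Σi² = 650.
(3·650 − 1·78) / 2 = 1872/2 = 936.

936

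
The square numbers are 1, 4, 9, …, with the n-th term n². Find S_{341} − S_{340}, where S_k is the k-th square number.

n² − (n−1)² = 2n − 1, so 341² − 340² = 2·341 − 1 = 681.

681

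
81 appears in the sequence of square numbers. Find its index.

We need n² = 81, so n = √81 = 9.
Check: 9² = 81. ✓

9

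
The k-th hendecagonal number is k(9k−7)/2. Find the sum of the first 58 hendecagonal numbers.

294292

Σ i(9i−7)/2 = (9Σi² − 7Σi) / 2 over i = 1..58.
Σi = 1711 and Σi² = 66729.
(9·66729 − 7·1711) / 2 = 588584/2 = 294292.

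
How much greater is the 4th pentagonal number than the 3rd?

Consecutive pentagonal numbers differ by 3n − 2: here 3·4 − 2 = 10.

10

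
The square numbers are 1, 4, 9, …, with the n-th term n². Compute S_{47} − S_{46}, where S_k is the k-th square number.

n² − (n−1)² = 2n − 1, so 47² − 46² = 2·47 − 1 = 93.

93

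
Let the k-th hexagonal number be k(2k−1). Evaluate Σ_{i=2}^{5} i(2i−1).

94

Σ i(2i−1) = 2Σi² − Σi over i = 2..5.
Σi = 15 − 1 = 14 and Σi² = 55 − 1 = 54.
2·54 − 1·14 = 94.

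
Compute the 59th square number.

The 59th square number is n² with n = 59.
59² = 3481.

3481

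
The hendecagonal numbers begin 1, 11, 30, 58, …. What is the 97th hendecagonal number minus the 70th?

97·(9·97 − 7)/2 = 42001 and 70·(9·70 − 7)/2 = 21805.
Difference: 42001 − 21805 = 20196.

20196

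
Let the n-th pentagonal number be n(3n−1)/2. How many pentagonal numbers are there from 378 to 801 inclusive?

The n-th pentagonal number is n(3n−1)/2.
Smallest index with value ≥ 378: n = 17 (giving 425).
Largest index with value ≤ 801: n = 23 (giving 782).
Indices 17 through 23: 7 terms.

7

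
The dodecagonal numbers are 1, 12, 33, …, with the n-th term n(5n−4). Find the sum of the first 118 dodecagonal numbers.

Σ i(5i−4) = 5Σi² − 4Σi over i = 1..118.
Σi = 7021 and Σi² = 554659.
5·554659 − 4·7021 = 2745211.

2745211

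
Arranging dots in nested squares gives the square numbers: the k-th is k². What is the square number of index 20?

400

The 20th square number is n² with n = 20.
20² = 400.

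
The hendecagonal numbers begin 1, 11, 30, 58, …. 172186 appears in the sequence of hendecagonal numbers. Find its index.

Set n(9n−7)/2 = 172186, giving 9n² − 7n − 344372 = 0.
The discriminant is 49 + 72·172186 = 12397441, and √12397441 = 3521.
So n = (7 + 3521) / 18 = 3528/18 = 196.

196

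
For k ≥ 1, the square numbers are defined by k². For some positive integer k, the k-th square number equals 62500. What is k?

250

We need n² = 62500, so n = √62500 = 250.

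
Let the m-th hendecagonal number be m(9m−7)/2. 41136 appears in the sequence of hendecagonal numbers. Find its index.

96

Set n(9n−7)/2 = 41136, giving 9n² − 7n − 82272 = 0.
The discriminant is 49 + 72·41136 = 2961841, and √2961841 = 1721.
So n = (7 + 1721) / 18 = 1728/18 = 96.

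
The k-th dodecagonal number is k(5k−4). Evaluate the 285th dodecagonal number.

404985

The 285th dodecagonal number is n(5n−4) with n = 285.
285·(5·285 − 4) = 285·1421 = 404985.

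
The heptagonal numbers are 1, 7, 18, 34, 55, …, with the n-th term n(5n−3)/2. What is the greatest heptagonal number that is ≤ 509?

Solve n(5n−3)/2 ≤ 509 for integer n.
n = 14 gives 469 ≤ 509, while n = 15 gives 540 > 509; so the answer is 469.

469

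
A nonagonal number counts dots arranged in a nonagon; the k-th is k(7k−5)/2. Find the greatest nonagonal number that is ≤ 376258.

Solve n(7n−5)/2 ≤ 376258 for integer n.
n = 328 gives 375724 ≤ 376258, while n = 329 gives 378021 > 376258; so the answer is 375724.

375724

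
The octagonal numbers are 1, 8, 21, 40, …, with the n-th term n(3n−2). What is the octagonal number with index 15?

645

The 15th octagonal number is n(3n−2) with n = 15.
15·(3·15 − 2) = 15·43 = 645.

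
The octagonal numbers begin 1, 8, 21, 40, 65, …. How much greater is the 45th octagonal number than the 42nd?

777

45·(3·45 − 2) = 5985 and 42·(3·42 − 2) = 5208.
Difference: 5985 − 5208 = 777.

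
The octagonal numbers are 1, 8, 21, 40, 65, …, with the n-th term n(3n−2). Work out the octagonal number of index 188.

188·(3·188 − 2) = 188·562 = 105656.

105656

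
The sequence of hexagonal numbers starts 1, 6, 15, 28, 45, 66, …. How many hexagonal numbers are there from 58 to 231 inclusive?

The n-th hexagonal number is n(2n−1).
Smallest index with value ≥ 58: n = 6 (giving 66).
Largest index with value ≤ 231: n = 11 (giving 231).
Indices 6 through 11: 6 terms.

6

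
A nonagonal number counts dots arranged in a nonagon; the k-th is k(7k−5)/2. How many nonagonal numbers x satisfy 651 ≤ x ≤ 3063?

16

The n-th nonagonal number is n(7n−5)/2.
Smallest index with value ≥ 651: n = 14 (giving 651).
Largest index with value ≤ 3063: n = 29 (giving 2871).
Indices 14 through 29: 16 terms.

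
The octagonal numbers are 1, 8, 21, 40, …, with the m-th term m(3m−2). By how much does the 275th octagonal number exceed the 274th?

1645

Consecutive octagonal numbers differ by 6n − 5: here 6·275 − 5 = 1645.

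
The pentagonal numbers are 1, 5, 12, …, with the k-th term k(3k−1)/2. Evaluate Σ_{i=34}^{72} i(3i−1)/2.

Σ i(3i−1)/2 = (3Σi² − Σi) / 2 over i = 34..72.
Σi = 2628 − 561 = 2067 and Σi² = 127020 − 12529 = 114491.
(3·114491 − 1·2067) / 2 = 341406/2 = 170703.

170703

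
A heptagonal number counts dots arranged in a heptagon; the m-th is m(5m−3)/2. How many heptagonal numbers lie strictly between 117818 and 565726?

258

The n-th heptagonal number is n(5n−3)/2.
Smallest index with value > 117818: n = 218 (giving 118483).
Largest index with value < 565726: n = 475 (giving 563350).
Indices 218 through 475: 258 terms.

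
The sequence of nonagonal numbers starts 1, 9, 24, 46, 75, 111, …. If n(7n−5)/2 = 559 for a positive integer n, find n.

Set n(7n−5)/2 = 559, giving 7n² − 5n − 1118 = 0.
So n = (5 + 177) / 14 = 182/14 = 13.

13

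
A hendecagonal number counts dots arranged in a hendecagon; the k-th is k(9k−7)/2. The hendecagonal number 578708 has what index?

Set n(9n−7)/2 = 578708, giving 9n² − 7n − 1157416 = 0.
So n = (7 + 6455) / 18 = 6462/18 = 359.
Check: 359·(9·359 − 7)/2 = 578708. ✓

359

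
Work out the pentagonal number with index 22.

715

The 22nd pentagonal number is n(3n−1)/2 with n = 22.
22·(3·22 − 1)/2 = 22·65/2 = 715.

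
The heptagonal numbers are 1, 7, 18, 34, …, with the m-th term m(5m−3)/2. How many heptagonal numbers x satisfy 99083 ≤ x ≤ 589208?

286

The n-th heptagonal number is n(5n−3)/2.
Smallest index with value ≥ 99083: n = 200 (giving 99700).
Largest index with value ≤ 589208: n = 485 (giving 587335).
Indices 200 through 485: 286 terms.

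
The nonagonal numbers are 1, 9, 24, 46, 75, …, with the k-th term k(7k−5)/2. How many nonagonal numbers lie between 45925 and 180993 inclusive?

The n-th nonagonal number is n(7n−5)/2.
Smallest index with value ≥ 45925: n = 115 (giving 46000).
Largest index with value ≤ 180993: n = 227 (giving 179784).
Indices 115 through 227: 113 terms.

113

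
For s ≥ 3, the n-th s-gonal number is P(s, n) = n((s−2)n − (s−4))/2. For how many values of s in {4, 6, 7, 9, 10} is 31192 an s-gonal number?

s = 4: P(4, 176) = 30976 and P(4, 177) = 31329; 31192 is not s-gonal.
s = 6: P(6, 125) = 31125 and P(6, 126) = 31626; 31192 is not s-gonal.
s = 7: P(7, 112) = 31192. ✓
s = 9: P(9, 94) = 30691 and P(9, 95) = 31350; 31192 is not s-gonal.
s = 10: P(10, 88) = 30712 and P(10, 89) = 31417; 31192 is not s-gonal.
Hits: s ∈ {7} → 1.

1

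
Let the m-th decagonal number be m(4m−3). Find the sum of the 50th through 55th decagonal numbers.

65275

Σ i(4i−3) = 4Σi² − 3Σi over i = 50..55.
Σi = 1540 − 1225 = 315 and Σi² = 56980 − 40425 = 16555.
4·16555 − 3·315 = 65275.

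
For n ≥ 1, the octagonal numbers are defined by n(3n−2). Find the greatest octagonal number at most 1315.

Solve n(3n−2) ≤ 1315 for integer n.
n = 21 gives 1281 ≤ 1315, while n = 22 gives 1408 > 1315; so the answer is 1281.

1281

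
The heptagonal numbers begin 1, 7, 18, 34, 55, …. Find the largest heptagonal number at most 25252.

24850

Solve n(5n−3)/2 ≤ 25252 for integer n.
n = 100 gives 24850 ≤ 25252, while n = 101 gives 25351 > 25252; so the answer is 24850.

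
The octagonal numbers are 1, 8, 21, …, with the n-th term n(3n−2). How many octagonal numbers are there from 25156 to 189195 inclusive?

The n-th octagonal number is n(3n−2).
Smallest index with value ≥ 25156: n = 92 (giving 25208).
Largest index with value ≤ 189195: n = 251 (giving 188501).
Indices 92 through 251: 160 terms.

160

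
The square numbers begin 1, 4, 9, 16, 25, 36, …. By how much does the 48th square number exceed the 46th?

188

48² = 2304 and 46² = 2116.
Difference: 2304 − 2116 = 188.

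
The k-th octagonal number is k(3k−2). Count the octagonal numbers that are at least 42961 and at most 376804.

234

The n-th octagonal number is n(3n−2).
Smallest index with value ≥ 42961: n = 121 (giving 43681).
Largest index with value ≤ 376804: n = 354 (giving 375240).
Indices 121 through 354: 234 terms.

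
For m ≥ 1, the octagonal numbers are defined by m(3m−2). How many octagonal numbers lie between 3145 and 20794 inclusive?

The n-th octagonal number is n(3n−2).
Smallest index with value ≥ 3145: n = 33 (giving 3201).
Largest index with value ≤ 20794: n = 83 (giving 20501).
Indices 33 through 83: 51 terms.

51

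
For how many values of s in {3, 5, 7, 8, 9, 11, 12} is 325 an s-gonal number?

s = 3: P(3, 25) = 325. ✓
s = 5: P(5, 14) = 287 and P(5, 15) = 330; 325 is not s-gonal.
s = 7: P(7, 11) = 286 and P(7, 12) = 342; 325 is not s-gonal.
s = 8: P(8, 10) = 280 and P(8, 11) = 341; 325 is not s-gonal.
s = 9: P(9, 10) = 325. ✓
s = 11: P(11, 8) = 260 and P(11, 9) = 333; 325 is not s-gonal.
s = 12: P(12, 8) = 288 and P(12, 9) = 369; 325 is not s-gonal.
Hits: s ∈ {3, 9} → 2.

2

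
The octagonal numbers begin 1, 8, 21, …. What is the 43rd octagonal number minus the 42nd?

253

Consecutive octagonal numbers differ by 6n − 5: here 6·43 − 5 = 253.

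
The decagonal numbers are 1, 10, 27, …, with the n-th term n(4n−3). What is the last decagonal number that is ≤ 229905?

Solve n(4n−3) ≤ 229905 for integer n.
n = 240 gives 229680 ≤ 229905, while n = 241 gives 231601 > 229905; so the answer is 229680.

229680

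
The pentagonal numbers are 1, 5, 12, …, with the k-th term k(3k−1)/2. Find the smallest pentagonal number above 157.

176

Solve n(3n−1)/2 > 157 for integer n.
The largest n with value ≤ 157 is 10 (since 145 ≤ 157 < 176), so the first above is n = 11, value 176.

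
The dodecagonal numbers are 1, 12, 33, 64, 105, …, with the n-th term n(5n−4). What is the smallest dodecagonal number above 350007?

350065

Solve n(5n−4) > 350007 for integer n.
The largest n with value ≤ 350007 is 264 (since 347424 ≤ 350007 < 350065), so the first above is n = 265, value 350065.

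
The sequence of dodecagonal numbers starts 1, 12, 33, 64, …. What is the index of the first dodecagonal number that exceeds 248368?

224

Solve n(5n−4) > 248368 for integer n.
The largest n with value ≤ 248368 is 223 (since 247753 ≤ 248368 < 249984), so the first above is n = 224, value 249984.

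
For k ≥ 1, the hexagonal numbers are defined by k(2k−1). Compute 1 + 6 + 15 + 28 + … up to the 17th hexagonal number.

3417

Σ i(2i−1) = 2Σi² − Σi over i = 1..17.
Σi = 153 and Σi² = 1785.
2·1785 − 1·153 = 3417.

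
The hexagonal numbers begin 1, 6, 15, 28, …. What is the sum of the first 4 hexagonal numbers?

Σ i(2i−1) = 2Σi² − Σi over i = 1..4.
Σi = 10 and Σi² = 30.
2·30 − 1·10 = 50.

50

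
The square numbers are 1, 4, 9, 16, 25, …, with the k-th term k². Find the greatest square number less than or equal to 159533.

159201

Solve n² ≤ 159533 for integer n.
n = 399 gives 159201 ≤ 159533, while n = 400 gives 160000 > 159533; so the answer is 159201.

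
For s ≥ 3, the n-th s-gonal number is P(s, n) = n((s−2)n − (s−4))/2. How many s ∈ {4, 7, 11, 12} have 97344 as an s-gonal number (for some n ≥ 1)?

s = 4: P(4, 312) = 97344. ✓
s = 7: P(7, 197) = 96727 and P(7, 198) = 97713; 97344 is not s-gonal.
s = 11: P(11, 147) = 96726 and P(11, 148) = 98050; 97344 is not s-gonal.
s = 12: P(12, 139) = 96049 and P(12, 140) = 97440; 97344 is not s-gonal.
Hits: s ∈ {4} → 1.

1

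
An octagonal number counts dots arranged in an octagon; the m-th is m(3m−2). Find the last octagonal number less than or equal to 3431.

Solve n(3n−2) ≤ 3431 for integer n.
n = 34 gives 3400 ≤ 3431, while n = 35 gives 3605 > 3431; so the answer is 3400.

3400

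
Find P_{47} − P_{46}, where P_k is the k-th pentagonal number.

139

Consecutive pentagonal numbers differ by 3n − 2: here 3·47 − 2 = 139.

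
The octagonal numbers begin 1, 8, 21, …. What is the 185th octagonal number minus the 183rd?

185·(3·185 − 2) = 102305 and 183·(3·183 − 2) = 100101.
Difference: 102305 − 100101 = 2204.

2204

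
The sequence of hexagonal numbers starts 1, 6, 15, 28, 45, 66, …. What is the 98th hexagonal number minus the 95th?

98·(2·98 − 1) = 19110 and 95·(2·95 − 1) = 17955.
Difference: 19110 − 17955 = 1155.

1155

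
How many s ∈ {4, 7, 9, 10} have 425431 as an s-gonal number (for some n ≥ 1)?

1

s = 4: P(4, 652) = 425104 and P(4, 653) = 426409; 425431 is not s-gonal.
s = 7: P(7, 412) = 423742 and P(7, 413) = 425803; 425431 is not s-gonal.
s = 9: P(9, 349) = 425431. ✓
s = 10: P(10, 326) = 424126 and P(10, 327) = 426735; 425431 is not s-gonal.
Hits: s ∈ {9} → 1.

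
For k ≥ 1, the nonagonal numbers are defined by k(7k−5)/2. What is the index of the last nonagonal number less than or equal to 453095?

360

Solve n(7n−5)/2 ≤ 453095 for integer n.
n = 360 gives 452700 ≤ 453095, while n = 361 gives 455221 > 453095; so the answer is index 360.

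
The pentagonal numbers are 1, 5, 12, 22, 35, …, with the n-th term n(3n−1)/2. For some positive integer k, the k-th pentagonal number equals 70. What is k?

Set n(3n−1)/2 = 70, giving 3n² − n − 140 = 0.
The discriminant is 1 + 24·70 = 1681, and √1681 = 41.
So n = (1 + 41) / 6 = 42/6 = 7.

7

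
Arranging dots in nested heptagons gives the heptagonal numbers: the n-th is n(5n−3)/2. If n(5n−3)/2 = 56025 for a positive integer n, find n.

Set n(5n−3)/2 = 56025, giving 5n² − 3n − 112050 = 0.
The discriminant is 9 + 40·56025 = 2241009, and √2241009 = 1497.
So n = (3 + 1497) / 10 = 1500/10 = 150.

150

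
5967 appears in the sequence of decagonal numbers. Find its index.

39

Set n(4n−3) = 5967, giving 4n² − 3n − 5967 = 0.
The discriminant is 9 + 16·5967 = 95481, and √95481 = 309.
So n = (3 + 309) / 8 = 312/8 = 39.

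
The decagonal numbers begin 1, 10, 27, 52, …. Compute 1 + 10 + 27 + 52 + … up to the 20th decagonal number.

Σ i(4i−3) = 4Σi² − 3Σi over i = 1..20.
Σi = 210 and Σi² = 2870.
4·2870 − 3·210 = 10850.

10850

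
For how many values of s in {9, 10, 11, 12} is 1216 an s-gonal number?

2

s = 9: P(9, 19) = 1216. ✓
s = 10: P(10, 17) = 1105 and P(10, 18) = 1242; 1216 is not s-gonal.
s = 11: P(11, 16) = 1096 and P(11, 17) = 1241; 1216 is not s-gonal.
s = 12: P(12, 16) = 1216. ✓
Hits: s ∈ {9, 12} → 2.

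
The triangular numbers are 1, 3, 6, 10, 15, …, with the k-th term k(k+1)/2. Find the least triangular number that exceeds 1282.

Solve n(n+1)/2 > 1282 for integer n.
The largest n with value ≤ 1282 is 50 (since 1275 ≤ 1282 < 1326), so the first above is n = 51, value 1326.

1326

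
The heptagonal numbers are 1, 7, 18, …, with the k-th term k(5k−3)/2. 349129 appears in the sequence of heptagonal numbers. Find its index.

374

Set n(5n−3)/2 = 349129, giving 5n² − 3n − 698258 = 0.
The discriminant is 9 + 40·349129 = 13965169, and √13965169 = 3737.
So n = (3 + 3737) / 10 = 3740/10 = 374.
Check: 374·(5·374 − 3)/2 = 349129. ✓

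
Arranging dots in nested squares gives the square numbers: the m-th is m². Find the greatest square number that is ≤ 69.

64

Solve n² ≤ 69 for integer n.
n = 8 gives 64 ≤ 69, while n = 9 gives 81 > 69; so the answer is 64.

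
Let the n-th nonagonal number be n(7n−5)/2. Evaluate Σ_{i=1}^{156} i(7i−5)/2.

Σ i(7i−5)/2 = (7Σi² − 5Σi) / 2 over i = 1..156.
Σi = 12246 and Σi² = 1277666.
(7·1277666 − 5·12246) / 2 = 8882432/2 = 4441216.

4441216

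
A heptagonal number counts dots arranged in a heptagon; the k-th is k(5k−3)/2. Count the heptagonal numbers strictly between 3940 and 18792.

46

The n-th heptagonal number is n(5n−3)/2.
Smallest index with value > 3940: n = 41 (giving 4141).
Largest index with value < 18792: n = 86 (giving 18361).
Indices 41 through 86: 46 terms.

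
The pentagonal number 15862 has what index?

103

Set n(3n−1)/2 = 15862, giving 3n² − n − 31724 = 0.
The discriminant is 1 + 24·15862 = 380689, and √380689 = 617.
So n = (1 + 617) / 6 = 618/6 = 103.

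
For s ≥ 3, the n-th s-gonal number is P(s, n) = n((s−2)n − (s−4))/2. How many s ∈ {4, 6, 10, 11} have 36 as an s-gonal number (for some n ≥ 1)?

1

s = 4: P(4, 6) = 36. ✓
s = 6: P(6, 4) = 28 and P(6, 5) = 45; 36 is not s-gonal.
s = 10: P(10, 3) = 27 and P(10, 4) = 52; 36 is not s-gonal.
s = 11: P(11, 3) = 30 and P(11, 4) = 58; 36 is not s-gonal.
Hits: s ∈ {4} → 1.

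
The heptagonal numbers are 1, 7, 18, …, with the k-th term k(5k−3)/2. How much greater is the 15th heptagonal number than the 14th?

71

Consecutive heptagonal numbers differ by 5n − 4: here 5·15 − 4 = 71.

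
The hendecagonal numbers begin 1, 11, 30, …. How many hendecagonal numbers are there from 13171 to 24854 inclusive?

20

The n-th hendecagonal number is n(9n−7)/2.
Smallest index with value ≥ 13171: n = 55 (giving 13420).
Largest index with value ≤ 24854: n = 74 (giving 24383).
Indices 55 through 74: 20 terms.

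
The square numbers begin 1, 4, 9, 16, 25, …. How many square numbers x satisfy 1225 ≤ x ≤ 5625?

41

The n-th square number is n².
Smallest index with value ≥ 1225: n = 35 (giving 1225).
Largest index with value ≤ 5625: n = 75 (giving 5625).
Indices 35 through 75: 41 terms.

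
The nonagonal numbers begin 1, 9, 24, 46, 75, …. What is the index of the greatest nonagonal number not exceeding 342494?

Solve n(7n−5)/2 ≤ 342494 for integer n.
n = 313 gives 342109 ≤ 342494, while n = 314 gives 344301 > 342494; so the answer is index 313.

313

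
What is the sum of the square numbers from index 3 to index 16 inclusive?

1491

Σ_{i=3}^{16} i² = 1496 − 5 = 1491.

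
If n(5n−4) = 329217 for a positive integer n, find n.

257

Set n(5n−4) = 329217, giving 5n² − 4n − 329217 = 0.
The discriminant is 16 + 20·329217 = 6584356, and √6584356 = 2566.
So n = (4 + 2566) / 10 = 2570/10 = 257.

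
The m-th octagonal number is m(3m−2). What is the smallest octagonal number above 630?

Solve n(3n−2) > 630 for integer n.
The largest n with value ≤ 630 is 14 (since 560 ≤ 630 < 645), so the first above is n = 15, value 645.

645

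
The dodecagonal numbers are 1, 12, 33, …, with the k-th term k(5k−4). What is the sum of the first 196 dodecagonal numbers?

12568206

Σ i(5i−4) = 5Σi² − 4Σi over i = 1..196.
Σi = 19306 and Σi² = 2529086.
5·2529086 − 4·19306 = 12568206.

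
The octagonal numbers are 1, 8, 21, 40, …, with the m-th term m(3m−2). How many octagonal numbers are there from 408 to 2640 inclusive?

19

The n-th octagonal number is n(3n−2).
Smallest index with value ≥ 408: n = 12 (giving 408).
Largest index with value ≤ 2640: n = 30 (giving 2640).
Indices 12 through 30: 19 terms.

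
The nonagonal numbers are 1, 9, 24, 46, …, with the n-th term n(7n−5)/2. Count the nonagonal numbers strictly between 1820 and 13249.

The n-th nonagonal number is n(7n−5)/2.
Smallest index with value > 1820: n = 24 (giving 1956).
Largest index with value < 13249: n = 61 (giving 12871).
Indices 24 through 61: 38 terms.

38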